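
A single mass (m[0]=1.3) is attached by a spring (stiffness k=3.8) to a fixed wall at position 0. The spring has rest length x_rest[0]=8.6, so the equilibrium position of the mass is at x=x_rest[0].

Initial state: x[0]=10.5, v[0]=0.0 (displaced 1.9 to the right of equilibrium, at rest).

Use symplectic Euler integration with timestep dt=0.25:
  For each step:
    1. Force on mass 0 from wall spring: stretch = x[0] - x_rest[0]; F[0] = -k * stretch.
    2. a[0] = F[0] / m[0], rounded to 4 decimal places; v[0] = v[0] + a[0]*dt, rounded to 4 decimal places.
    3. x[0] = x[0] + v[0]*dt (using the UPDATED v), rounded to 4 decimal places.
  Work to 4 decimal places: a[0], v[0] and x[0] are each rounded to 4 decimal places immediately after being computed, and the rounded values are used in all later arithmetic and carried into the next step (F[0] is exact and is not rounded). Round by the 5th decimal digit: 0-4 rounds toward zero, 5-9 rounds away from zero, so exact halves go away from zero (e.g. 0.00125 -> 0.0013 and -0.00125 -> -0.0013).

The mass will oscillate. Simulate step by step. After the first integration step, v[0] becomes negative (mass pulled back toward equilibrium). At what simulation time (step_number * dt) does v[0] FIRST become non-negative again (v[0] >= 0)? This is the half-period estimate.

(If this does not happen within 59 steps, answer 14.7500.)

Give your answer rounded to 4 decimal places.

Step 0: x=[10.5000] v=[0.0000]
Step 1: x=[10.1529] v=[-1.3885]
Step 2: x=[9.5221] v=[-2.5233]
Step 3: x=[8.7228] v=[-3.1972]
Step 4: x=[7.9011] v=[-3.2870]
Step 5: x=[7.2070] v=[-2.7763]
Step 6: x=[6.7674] v=[-1.7584]
Step 7: x=[6.6626] v=[-0.4192]
Step 8: x=[6.9118] v=[0.9966]
First v>=0 after going negative at step 8, time=2.0000

Answer: 2.0000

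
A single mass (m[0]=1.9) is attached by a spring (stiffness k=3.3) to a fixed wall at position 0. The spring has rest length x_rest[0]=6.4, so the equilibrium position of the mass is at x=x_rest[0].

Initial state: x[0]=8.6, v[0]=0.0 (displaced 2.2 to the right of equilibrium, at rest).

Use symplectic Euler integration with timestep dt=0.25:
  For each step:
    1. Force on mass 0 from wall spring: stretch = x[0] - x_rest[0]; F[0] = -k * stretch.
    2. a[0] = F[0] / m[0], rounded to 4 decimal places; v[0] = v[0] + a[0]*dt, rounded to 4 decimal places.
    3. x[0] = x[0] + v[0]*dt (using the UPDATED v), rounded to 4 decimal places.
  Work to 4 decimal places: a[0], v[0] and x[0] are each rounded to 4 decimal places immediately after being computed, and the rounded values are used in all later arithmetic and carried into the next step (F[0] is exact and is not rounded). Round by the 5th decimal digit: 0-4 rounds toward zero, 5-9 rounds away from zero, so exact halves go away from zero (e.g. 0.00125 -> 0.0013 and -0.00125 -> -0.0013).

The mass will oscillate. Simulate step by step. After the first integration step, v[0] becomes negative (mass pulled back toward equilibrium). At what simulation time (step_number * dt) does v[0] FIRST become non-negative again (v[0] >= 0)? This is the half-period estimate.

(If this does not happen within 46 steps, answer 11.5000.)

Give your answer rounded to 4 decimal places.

Step 0: x=[8.6000] v=[0.0000]
Step 1: x=[8.3612] v=[-0.9553]
Step 2: x=[7.9095] v=[-1.8069]
Step 3: x=[7.2939] v=[-2.4624]
Step 4: x=[6.5813] v=[-2.8506]
Step 5: x=[5.8490] v=[-2.9293]
Step 6: x=[5.1765] v=[-2.6901]
Step 7: x=[4.6368] v=[-2.1589]
Step 8: x=[4.2885] v=[-1.3933]
Step 9: x=[4.1694] v=[-0.4765]
Step 10: x=[4.2924] v=[0.4921]
First v>=0 after going negative at step 10, time=2.5000

Answer: 2.5000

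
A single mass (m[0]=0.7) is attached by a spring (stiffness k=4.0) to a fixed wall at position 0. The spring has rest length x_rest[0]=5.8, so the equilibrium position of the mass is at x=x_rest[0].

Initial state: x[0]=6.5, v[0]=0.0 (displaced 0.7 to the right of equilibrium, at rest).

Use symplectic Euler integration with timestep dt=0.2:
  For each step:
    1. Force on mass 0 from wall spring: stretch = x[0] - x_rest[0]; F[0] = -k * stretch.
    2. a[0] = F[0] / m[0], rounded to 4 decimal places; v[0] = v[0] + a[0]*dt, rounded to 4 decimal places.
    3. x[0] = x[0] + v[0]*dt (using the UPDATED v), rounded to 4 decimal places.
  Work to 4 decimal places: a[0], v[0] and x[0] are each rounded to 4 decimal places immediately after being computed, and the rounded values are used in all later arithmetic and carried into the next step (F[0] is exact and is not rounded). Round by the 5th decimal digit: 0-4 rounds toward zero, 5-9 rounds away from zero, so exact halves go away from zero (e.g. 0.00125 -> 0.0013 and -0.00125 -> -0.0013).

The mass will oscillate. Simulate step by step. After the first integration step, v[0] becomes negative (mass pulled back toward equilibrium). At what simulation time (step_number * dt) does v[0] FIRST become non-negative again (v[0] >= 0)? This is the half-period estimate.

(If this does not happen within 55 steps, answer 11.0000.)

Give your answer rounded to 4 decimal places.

Step 0: x=[6.5000] v=[0.0000]
Step 1: x=[6.3400] v=[-0.8000]
Step 2: x=[6.0566] v=[-1.4171]
Step 3: x=[5.7145] v=[-1.7104]
Step 4: x=[5.3920] v=[-1.6127]
Step 5: x=[5.1627] v=[-1.1464]
Step 6: x=[5.0791] v=[-0.4181]
Step 7: x=[5.1603] v=[0.4058]
First v>=0 after going negative at step 7, time=1.4000

Answer: 1.4000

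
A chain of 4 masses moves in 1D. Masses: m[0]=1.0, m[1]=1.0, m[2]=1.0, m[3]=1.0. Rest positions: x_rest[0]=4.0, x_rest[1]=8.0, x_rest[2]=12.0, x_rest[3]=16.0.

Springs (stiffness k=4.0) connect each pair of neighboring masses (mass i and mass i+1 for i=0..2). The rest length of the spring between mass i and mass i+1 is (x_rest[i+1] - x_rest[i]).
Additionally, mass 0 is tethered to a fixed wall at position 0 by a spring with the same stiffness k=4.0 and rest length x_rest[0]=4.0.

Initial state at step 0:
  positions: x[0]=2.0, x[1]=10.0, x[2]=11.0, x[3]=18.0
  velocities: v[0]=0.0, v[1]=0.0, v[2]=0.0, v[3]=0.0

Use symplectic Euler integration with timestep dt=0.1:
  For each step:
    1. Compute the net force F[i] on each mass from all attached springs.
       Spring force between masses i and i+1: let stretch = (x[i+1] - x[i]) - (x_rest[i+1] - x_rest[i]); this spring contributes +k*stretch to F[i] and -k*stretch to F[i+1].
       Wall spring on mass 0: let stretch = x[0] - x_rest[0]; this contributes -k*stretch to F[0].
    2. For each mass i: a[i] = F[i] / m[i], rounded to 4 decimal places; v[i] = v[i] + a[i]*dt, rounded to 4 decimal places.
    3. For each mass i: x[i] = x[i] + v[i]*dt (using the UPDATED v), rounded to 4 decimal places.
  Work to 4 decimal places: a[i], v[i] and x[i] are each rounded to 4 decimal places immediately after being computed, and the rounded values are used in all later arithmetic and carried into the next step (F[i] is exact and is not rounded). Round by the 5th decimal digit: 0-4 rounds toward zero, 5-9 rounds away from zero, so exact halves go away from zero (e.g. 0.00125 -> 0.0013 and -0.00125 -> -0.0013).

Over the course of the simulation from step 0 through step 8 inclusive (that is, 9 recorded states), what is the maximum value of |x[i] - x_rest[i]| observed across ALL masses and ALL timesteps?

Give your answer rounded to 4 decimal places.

Step 0: x=[2.0000 10.0000 11.0000 18.0000] v=[0.0000 0.0000 0.0000 0.0000]
Step 1: x=[2.2400 9.7200 11.2400 17.8800] v=[2.4000 -2.8000 2.4000 -1.2000]
Step 2: x=[2.6896 9.2016 11.6848 17.6544] v=[4.4960 -5.1840 4.4480 -2.2560]
Step 3: x=[3.2921 8.5221 12.2691 17.3500] v=[6.0250 -6.7955 5.8426 -3.0438]
Step 4: x=[3.9721 7.7832 12.9067 17.0024] v=[6.8002 -7.3887 6.3762 -3.4762]
Step 5: x=[4.6457 7.0968 13.5032 16.6510] v=[6.7358 -6.8637 5.9651 -3.5145]
Step 6: x=[5.2315 6.5686 13.9694 16.3336] v=[5.8580 -5.2816 4.6617 -3.1736]
Step 7: x=[5.6615 6.2830 14.2341 16.0817] v=[4.3002 -2.8561 2.6471 -2.5193]
Step 8: x=[5.8899 6.2906 14.2547 15.9159] v=[2.2842 0.0757 0.2057 -1.6583]
Max displacement = 2.2547

Answer: 2.2547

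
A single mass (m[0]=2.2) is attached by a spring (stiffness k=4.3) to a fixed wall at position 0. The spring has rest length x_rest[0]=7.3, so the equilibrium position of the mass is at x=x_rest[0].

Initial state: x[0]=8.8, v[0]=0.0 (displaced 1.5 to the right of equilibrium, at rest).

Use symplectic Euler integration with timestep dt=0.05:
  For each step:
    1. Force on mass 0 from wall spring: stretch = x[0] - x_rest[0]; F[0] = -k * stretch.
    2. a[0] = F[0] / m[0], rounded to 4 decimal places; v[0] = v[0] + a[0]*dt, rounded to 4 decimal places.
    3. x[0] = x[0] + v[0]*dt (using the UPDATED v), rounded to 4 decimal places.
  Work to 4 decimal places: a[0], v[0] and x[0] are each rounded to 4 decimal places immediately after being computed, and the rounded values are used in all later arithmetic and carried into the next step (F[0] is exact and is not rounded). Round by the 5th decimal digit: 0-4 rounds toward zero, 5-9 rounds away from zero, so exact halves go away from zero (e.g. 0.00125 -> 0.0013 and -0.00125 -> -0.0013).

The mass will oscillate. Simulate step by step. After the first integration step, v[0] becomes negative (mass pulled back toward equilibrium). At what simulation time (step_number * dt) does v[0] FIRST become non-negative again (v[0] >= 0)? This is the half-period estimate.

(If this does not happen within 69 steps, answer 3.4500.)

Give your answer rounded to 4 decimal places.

Answer: 2.2500

Derivation:
Step 0: x=[8.8000] v=[0.0000]
Step 1: x=[8.7927] v=[-0.1466]
Step 2: x=[8.7781] v=[-0.2925]
Step 3: x=[8.7563] v=[-0.4370]
Step 4: x=[8.7273] v=[-0.5793]
Step 5: x=[8.6914] v=[-0.7188]
Step 6: x=[8.6487] v=[-0.8548]
Step 7: x=[8.5994] v=[-0.9866]
Step 8: x=[8.5437] v=[-1.1136]
Step 9: x=[8.4819] v=[-1.2351]
Step 10: x=[8.4144] v=[-1.3506]
Step 11: x=[8.3414] v=[-1.4595]
Step 12: x=[8.2633] v=[-1.5613]
Step 13: x=[8.1805] v=[-1.6554]
Step 14: x=[8.0934] v=[-1.7415]
Step 15: x=[8.0025] v=[-1.8190]
Step 16: x=[7.9081] v=[-1.8877]
Step 17: x=[7.8107] v=[-1.9471]
Step 18: x=[7.7109] v=[-1.9970]
Step 19: x=[7.6090] v=[-2.0372]
Step 20: x=[7.5056] v=[-2.0674]
Step 21: x=[7.4012] v=[-2.0875]
Step 22: x=[7.2963] v=[-2.0974]
Step 23: x=[7.1915] v=[-2.0970]
Step 24: x=[7.0872] v=[-2.0864]
Step 25: x=[6.9839] v=[-2.0656]
Step 26: x=[6.8822] v=[-2.0347]
Step 27: x=[6.7825] v=[-1.9939]
Step 28: x=[6.6853] v=[-1.9433]
Step 29: x=[6.5911] v=[-1.8832]
Step 30: x=[6.5004] v=[-1.8139]
Step 31: x=[6.4136] v=[-1.7358]
Step 32: x=[6.3311] v=[-1.6492]
Step 33: x=[6.2534] v=[-1.5545]
Step 34: x=[6.1808] v=[-1.4522]
Step 35: x=[6.1137] v=[-1.3428]
Step 36: x=[6.0524] v=[-1.2269]
Step 37: x=[5.9972] v=[-1.1050]
Step 38: x=[5.9483] v=[-0.9777]
Step 39: x=[5.9060] v=[-0.8456]
Step 40: x=[5.8705] v=[-0.7094]
Step 41: x=[5.8420] v=[-0.5697]
Step 42: x=[5.8206] v=[-0.4272]
Step 43: x=[5.8065] v=[-0.2826]
Step 44: x=[5.7997] v=[-0.1366]
Step 45: x=[5.8002] v=[0.0100]
First v>=0 after going negative at step 45, time=2.2500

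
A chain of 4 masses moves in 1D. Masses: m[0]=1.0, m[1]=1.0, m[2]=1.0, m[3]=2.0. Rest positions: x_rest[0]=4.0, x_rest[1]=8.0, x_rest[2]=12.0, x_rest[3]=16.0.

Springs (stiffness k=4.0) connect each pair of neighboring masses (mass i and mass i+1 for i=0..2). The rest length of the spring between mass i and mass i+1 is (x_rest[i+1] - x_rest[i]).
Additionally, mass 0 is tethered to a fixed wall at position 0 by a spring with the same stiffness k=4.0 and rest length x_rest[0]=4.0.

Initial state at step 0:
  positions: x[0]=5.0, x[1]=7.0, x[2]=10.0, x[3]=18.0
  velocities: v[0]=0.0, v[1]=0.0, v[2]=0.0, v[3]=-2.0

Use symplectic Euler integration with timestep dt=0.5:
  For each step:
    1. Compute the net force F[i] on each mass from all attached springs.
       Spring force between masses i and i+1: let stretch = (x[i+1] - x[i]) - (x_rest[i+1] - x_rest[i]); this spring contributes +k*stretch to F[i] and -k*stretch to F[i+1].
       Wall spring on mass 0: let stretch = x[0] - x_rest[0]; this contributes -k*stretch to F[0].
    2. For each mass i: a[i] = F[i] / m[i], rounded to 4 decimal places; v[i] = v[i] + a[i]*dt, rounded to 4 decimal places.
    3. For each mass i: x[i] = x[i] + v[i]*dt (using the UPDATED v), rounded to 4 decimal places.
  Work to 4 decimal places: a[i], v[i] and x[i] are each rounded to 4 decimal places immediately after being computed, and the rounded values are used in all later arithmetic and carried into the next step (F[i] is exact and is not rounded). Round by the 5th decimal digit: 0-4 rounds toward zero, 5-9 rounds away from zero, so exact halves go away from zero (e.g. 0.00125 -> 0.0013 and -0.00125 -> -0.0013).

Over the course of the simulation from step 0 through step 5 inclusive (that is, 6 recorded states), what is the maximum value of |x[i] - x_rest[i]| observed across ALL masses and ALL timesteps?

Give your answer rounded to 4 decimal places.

Step 0: x=[5.0000 7.0000 10.0000 18.0000] v=[0.0000 0.0000 0.0000 -2.0000]
Step 1: x=[2.0000 8.0000 15.0000 15.0000] v=[-6.0000 2.0000 10.0000 -6.0000]
Step 2: x=[3.0000 10.0000 13.0000 14.0000] v=[2.0000 4.0000 -4.0000 -2.0000]
Step 3: x=[8.0000 8.0000 9.0000 14.5000] v=[10.0000 -4.0000 -8.0000 1.0000]
Step 4: x=[5.0000 7.0000 9.5000 14.2500] v=[-6.0000 -2.0000 1.0000 -0.5000]
Step 5: x=[-1.0000 6.5000 12.2500 13.6250] v=[-12.0000 -1.0000 5.5000 -1.2500]
Max displacement = 5.0000

Answer: 5.0000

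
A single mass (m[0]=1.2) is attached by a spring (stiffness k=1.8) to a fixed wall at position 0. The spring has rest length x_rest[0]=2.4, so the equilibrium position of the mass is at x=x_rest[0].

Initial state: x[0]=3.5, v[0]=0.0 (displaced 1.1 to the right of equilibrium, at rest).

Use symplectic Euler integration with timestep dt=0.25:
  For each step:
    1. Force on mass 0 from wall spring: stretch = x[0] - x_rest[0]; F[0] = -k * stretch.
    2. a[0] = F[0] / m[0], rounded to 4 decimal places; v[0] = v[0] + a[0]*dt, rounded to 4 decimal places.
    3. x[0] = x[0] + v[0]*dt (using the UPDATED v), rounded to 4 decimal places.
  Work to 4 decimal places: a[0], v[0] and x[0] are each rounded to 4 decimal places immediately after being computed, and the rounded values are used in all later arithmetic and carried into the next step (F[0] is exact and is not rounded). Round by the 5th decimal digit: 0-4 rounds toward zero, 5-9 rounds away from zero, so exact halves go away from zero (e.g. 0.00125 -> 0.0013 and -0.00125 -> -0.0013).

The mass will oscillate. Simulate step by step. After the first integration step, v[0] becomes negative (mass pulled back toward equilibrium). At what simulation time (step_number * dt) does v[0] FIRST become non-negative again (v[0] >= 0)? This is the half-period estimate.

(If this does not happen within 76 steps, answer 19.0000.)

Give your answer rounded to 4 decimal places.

Answer: 2.7500

Derivation:
Step 0: x=[3.5000] v=[0.0000]
Step 1: x=[3.3969] v=[-0.4125]
Step 2: x=[3.2003] v=[-0.7864]
Step 3: x=[2.9287] v=[-1.0865]
Step 4: x=[2.6075] v=[-1.2848]
Step 5: x=[2.2669] v=[-1.3626]
Step 6: x=[1.9387] v=[-1.3127]
Step 7: x=[1.6538] v=[-1.1397]
Step 8: x=[1.4388] v=[-0.8599]
Step 9: x=[1.3139] v=[-0.4995]
Step 10: x=[1.2909] v=[-0.0922]
Step 11: x=[1.3718] v=[0.3237]
First v>=0 after going negative at step 11, time=2.7500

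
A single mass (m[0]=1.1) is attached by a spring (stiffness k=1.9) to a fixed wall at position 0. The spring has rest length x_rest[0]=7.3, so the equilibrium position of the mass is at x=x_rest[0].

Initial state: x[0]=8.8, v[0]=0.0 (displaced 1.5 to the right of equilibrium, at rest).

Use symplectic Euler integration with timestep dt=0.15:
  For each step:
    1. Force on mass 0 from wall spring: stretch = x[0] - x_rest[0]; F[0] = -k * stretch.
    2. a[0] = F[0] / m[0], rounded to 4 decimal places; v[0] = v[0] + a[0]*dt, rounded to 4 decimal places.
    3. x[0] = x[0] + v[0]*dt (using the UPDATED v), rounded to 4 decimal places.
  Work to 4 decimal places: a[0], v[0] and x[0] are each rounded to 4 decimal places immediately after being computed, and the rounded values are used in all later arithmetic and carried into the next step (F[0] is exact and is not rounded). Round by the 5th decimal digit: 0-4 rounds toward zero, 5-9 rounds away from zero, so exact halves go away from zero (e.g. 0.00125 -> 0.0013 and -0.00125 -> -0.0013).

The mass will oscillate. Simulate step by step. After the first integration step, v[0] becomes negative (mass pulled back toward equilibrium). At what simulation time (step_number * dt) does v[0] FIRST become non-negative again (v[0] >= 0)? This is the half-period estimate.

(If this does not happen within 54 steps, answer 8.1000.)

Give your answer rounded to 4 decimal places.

Step 0: x=[8.8000] v=[0.0000]
Step 1: x=[8.7417] v=[-0.3886]
Step 2: x=[8.6274] v=[-0.7621]
Step 3: x=[8.4615] v=[-1.1060]
Step 4: x=[8.2505] v=[-1.4069]
Step 5: x=[8.0025] v=[-1.6532]
Step 6: x=[7.7272] v=[-1.8352]
Step 7: x=[7.4353] v=[-1.9459]
Step 8: x=[7.1382] v=[-1.9810]
Step 9: x=[6.8473] v=[-1.9391]
Step 10: x=[6.5740] v=[-1.8218]
Step 11: x=[6.3289] v=[-1.6337]
Step 12: x=[6.1216] v=[-1.3821]
Step 13: x=[5.9601] v=[-1.0768]
Step 14: x=[5.8507] v=[-0.7296]
Step 15: x=[5.7976] v=[-0.3541]
Step 16: x=[5.8029] v=[0.0352]
First v>=0 after going negative at step 16, time=2.4000

Answer: 2.4000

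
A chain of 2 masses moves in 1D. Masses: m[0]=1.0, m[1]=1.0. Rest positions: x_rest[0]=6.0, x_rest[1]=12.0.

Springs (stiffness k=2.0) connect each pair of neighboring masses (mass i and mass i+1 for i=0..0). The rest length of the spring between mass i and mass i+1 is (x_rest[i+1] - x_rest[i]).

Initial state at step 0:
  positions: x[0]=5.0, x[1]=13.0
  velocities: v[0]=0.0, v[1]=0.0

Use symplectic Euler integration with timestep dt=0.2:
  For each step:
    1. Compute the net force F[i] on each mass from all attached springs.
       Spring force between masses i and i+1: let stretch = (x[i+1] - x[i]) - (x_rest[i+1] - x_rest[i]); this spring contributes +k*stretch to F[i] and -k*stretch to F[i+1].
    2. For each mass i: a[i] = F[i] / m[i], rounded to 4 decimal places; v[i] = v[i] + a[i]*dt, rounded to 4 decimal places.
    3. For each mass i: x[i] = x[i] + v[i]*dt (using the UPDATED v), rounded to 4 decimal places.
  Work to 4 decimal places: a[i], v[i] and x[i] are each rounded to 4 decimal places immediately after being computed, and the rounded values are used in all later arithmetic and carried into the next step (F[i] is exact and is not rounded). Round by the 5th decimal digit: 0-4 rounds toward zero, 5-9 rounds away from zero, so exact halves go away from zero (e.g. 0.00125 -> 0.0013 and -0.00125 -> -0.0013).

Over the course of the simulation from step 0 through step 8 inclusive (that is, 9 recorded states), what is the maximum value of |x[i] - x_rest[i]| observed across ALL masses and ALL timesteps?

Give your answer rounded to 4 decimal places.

Step 0: x=[5.0000 13.0000] v=[0.0000 0.0000]
Step 1: x=[5.1600 12.8400] v=[0.8000 -0.8000]
Step 2: x=[5.4544 12.5456] v=[1.4720 -1.4720]
Step 3: x=[5.8361 12.1639] v=[1.9085 -1.9085]
Step 4: x=[6.2440 11.7560] v=[2.0396 -2.0396]
Step 5: x=[6.6129 11.3871] v=[1.8444 -1.8444]
Step 6: x=[6.8837 11.1163] v=[1.3541 -1.3541]
Step 7: x=[7.0131 10.9869] v=[0.6471 -0.6471]
Step 8: x=[6.9804 11.0196] v=[-0.1634 0.1634]
Max displacement = 1.0131

Answer: 1.0131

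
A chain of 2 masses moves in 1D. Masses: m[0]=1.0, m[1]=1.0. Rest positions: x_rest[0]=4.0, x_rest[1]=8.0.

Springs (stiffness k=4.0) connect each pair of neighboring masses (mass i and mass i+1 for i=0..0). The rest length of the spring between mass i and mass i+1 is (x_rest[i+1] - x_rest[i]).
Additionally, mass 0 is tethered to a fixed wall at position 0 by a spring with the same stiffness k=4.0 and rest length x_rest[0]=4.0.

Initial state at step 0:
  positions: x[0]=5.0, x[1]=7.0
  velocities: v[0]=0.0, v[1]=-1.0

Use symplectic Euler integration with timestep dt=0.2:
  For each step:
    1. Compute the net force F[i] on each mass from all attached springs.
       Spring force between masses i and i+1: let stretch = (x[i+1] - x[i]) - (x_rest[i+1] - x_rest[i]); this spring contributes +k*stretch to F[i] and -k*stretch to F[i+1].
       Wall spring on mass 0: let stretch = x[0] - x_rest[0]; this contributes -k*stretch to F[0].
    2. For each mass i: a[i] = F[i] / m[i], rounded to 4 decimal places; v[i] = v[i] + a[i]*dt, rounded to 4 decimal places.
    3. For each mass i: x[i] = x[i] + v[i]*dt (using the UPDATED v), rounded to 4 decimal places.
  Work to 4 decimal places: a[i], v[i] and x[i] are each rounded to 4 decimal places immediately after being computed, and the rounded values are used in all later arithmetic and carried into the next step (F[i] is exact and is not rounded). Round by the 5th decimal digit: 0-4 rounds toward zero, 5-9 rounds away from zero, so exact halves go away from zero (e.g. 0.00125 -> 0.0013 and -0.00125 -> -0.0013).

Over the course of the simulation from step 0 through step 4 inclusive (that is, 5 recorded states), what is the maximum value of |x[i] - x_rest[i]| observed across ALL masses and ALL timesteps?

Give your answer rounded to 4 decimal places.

Step 0: x=[5.0000 7.0000] v=[0.0000 -1.0000]
Step 1: x=[4.5200 7.1200] v=[-2.4000 0.6000]
Step 2: x=[3.7328 7.4640] v=[-3.9360 1.7200]
Step 3: x=[2.9453 7.8510] v=[-3.9373 1.9350]
Step 4: x=[2.4715 8.0931] v=[-2.3690 1.2104]
Max displacement = 1.5285

Answer: 1.5285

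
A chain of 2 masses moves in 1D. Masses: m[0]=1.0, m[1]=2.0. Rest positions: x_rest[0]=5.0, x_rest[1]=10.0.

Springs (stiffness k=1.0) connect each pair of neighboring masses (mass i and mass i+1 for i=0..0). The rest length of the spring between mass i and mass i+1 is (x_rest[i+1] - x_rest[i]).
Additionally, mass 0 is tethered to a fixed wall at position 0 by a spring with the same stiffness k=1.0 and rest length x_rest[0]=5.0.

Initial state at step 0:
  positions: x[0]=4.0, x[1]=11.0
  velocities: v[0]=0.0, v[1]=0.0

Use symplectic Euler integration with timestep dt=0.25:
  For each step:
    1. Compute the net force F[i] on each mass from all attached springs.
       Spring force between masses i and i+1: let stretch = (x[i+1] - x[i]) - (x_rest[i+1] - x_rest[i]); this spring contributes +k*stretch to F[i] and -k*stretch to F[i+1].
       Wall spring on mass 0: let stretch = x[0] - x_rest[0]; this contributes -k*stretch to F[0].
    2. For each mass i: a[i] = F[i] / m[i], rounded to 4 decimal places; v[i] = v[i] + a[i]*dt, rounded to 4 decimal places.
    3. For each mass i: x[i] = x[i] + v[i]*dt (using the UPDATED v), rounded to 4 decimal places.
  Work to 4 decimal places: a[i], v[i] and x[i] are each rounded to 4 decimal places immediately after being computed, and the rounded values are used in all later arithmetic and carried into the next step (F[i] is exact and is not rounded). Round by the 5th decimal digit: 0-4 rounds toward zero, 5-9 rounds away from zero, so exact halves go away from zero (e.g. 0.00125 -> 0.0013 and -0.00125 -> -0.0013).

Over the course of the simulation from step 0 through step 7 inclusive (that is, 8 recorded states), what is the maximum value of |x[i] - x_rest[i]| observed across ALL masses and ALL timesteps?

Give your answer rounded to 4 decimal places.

Step 0: x=[4.0000 11.0000] v=[0.0000 0.0000]
Step 1: x=[4.1875 10.9375] v=[0.7500 -0.2500]
Step 2: x=[4.5352 10.8203] v=[1.3906 -0.4688]
Step 3: x=[4.9922 10.6629] v=[1.8281 -0.6295]
Step 4: x=[5.4916 10.4846] v=[1.9977 -0.7134]
Step 5: x=[5.9599 10.3065] v=[1.8731 -0.7125]
Step 6: x=[6.3274 10.1488] v=[1.4698 -0.6308]
Step 7: x=[6.5382 10.0279] v=[0.8433 -0.4835]
Max displacement = 1.5382

Answer: 1.5382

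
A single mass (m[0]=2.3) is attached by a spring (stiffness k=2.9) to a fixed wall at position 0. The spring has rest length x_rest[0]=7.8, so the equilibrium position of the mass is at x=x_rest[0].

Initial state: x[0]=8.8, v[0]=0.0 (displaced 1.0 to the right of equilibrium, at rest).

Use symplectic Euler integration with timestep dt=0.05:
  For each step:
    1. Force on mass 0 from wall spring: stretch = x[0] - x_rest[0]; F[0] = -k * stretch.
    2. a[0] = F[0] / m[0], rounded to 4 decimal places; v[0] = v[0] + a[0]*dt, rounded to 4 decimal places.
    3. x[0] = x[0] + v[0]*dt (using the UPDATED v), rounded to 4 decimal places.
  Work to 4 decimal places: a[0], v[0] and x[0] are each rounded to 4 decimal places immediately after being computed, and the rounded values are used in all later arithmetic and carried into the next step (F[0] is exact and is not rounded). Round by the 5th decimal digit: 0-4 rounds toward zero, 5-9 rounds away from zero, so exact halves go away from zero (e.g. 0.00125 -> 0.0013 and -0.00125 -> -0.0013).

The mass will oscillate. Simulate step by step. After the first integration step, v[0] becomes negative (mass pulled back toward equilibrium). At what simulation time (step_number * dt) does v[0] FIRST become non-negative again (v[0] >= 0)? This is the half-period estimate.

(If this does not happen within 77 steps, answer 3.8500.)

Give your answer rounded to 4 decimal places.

Step 0: x=[8.8000] v=[0.0000]
Step 1: x=[8.7969] v=[-0.0630]
Step 2: x=[8.7906] v=[-0.1259]
Step 3: x=[8.7812] v=[-0.1884]
Step 4: x=[8.7687] v=[-0.2503]
Step 5: x=[8.7531] v=[-0.3114]
Step 6: x=[8.7345] v=[-0.3715]
Step 7: x=[8.7130] v=[-0.4304]
Step 8: x=[8.6886] v=[-0.4880]
Step 9: x=[8.6614] v=[-0.5440]
Step 10: x=[8.6315] v=[-0.5983]
Step 11: x=[8.5990] v=[-0.6507]
Step 12: x=[8.5639] v=[-0.7011]
Step 13: x=[8.5264] v=[-0.7493]
Step 14: x=[8.4866] v=[-0.7951]
Step 15: x=[8.4447] v=[-0.8384]
Step 16: x=[8.4008] v=[-0.8790]
Step 17: x=[8.3550] v=[-0.9169]
Step 18: x=[8.3074] v=[-0.9519]
Step 19: x=[8.2582] v=[-0.9839]
Step 20: x=[8.2076] v=[-1.0128]
Step 21: x=[8.1557] v=[-1.0385]
Step 22: x=[8.1027] v=[-1.0609]
Step 23: x=[8.0487] v=[-1.0800]
Step 24: x=[7.9939] v=[-1.0957]
Step 25: x=[7.9385] v=[-1.1079]
Step 26: x=[7.8827] v=[-1.1166]
Step 27: x=[7.8266] v=[-1.1218]
Step 28: x=[7.7704] v=[-1.1235]
Step 29: x=[7.7143] v=[-1.1216]
Step 30: x=[7.6585] v=[-1.1162]
Step 31: x=[7.6031] v=[-1.1073]
Step 32: x=[7.5484] v=[-1.0949]
Step 33: x=[7.4945] v=[-1.0790]
Step 34: x=[7.4415] v=[-1.0597]
Step 35: x=[7.3896] v=[-1.0371]
Step 36: x=[7.3390] v=[-1.0112]
Step 37: x=[7.2899] v=[-0.9821]
Step 38: x=[7.2424] v=[-0.9499]
Step 39: x=[7.1967] v=[-0.9147]
Step 40: x=[7.1529] v=[-0.8767]
Step 41: x=[7.1111] v=[-0.8359]
Step 42: x=[7.0715] v=[-0.7925]
Step 43: x=[7.0342] v=[-0.7466]
Step 44: x=[6.9993] v=[-0.6983]
Step 45: x=[6.9669] v=[-0.6478]
Step 46: x=[6.9371] v=[-0.5953]
Step 47: x=[6.9101] v=[-0.5409]
Step 48: x=[6.8859] v=[-0.4848]
Step 49: x=[6.8645] v=[-0.4272]
Step 50: x=[6.8461] v=[-0.3682]
Step 51: x=[6.8307] v=[-0.3081]
Step 52: x=[6.8184] v=[-0.2470]
Step 53: x=[6.8091] v=[-0.1851]
Step 54: x=[6.8030] v=[-0.1226]
Step 55: x=[6.8000] v=[-0.0597]
Step 56: x=[6.8002] v=[0.0033]
First v>=0 after going negative at step 56, time=2.8000

Answer: 2.8000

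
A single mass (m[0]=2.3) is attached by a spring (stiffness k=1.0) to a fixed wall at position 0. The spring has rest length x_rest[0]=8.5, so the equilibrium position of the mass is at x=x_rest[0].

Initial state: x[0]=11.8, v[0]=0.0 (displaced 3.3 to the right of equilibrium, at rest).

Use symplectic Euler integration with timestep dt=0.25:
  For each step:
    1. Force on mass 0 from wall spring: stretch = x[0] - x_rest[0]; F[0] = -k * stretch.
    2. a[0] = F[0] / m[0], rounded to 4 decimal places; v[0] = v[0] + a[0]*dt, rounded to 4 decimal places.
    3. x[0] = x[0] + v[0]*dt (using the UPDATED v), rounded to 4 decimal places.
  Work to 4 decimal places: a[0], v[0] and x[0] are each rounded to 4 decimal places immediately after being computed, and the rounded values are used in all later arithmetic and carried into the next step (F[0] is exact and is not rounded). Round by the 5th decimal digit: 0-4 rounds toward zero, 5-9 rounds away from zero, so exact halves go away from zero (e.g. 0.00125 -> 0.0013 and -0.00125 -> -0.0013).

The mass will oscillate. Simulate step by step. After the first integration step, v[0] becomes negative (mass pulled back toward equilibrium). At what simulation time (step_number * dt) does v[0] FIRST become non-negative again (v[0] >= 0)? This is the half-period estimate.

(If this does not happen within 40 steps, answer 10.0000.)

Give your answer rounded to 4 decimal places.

Answer: 5.0000

Derivation:
Step 0: x=[11.8000] v=[0.0000]
Step 1: x=[11.7103] v=[-0.3587]
Step 2: x=[11.5334] v=[-0.7077]
Step 3: x=[11.2741] v=[-1.0374]
Step 4: x=[10.9394] v=[-1.3389]
Step 5: x=[10.5384] v=[-1.6041]
Step 6: x=[10.0820] v=[-1.8257]
Step 7: x=[9.5826] v=[-1.9977]
Step 8: x=[9.0538] v=[-2.1154]
Step 9: x=[8.5099] v=[-2.1756]
Step 10: x=[7.9657] v=[-2.1767]
Step 11: x=[7.4361] v=[-2.1186]
Step 12: x=[6.9354] v=[-2.0030]
Step 13: x=[6.4772] v=[-1.8329]
Step 14: x=[6.0740] v=[-1.6130]
Step 15: x=[5.7367] v=[-1.3493]
Step 16: x=[5.4745] v=[-1.0490]
Step 17: x=[5.2945] v=[-0.7202]
Step 18: x=[5.2016] v=[-0.3718]
Step 19: x=[5.1983] v=[-0.0133]
Step 20: x=[5.2847] v=[0.3456]
First v>=0 after going negative at step 20, time=5.0000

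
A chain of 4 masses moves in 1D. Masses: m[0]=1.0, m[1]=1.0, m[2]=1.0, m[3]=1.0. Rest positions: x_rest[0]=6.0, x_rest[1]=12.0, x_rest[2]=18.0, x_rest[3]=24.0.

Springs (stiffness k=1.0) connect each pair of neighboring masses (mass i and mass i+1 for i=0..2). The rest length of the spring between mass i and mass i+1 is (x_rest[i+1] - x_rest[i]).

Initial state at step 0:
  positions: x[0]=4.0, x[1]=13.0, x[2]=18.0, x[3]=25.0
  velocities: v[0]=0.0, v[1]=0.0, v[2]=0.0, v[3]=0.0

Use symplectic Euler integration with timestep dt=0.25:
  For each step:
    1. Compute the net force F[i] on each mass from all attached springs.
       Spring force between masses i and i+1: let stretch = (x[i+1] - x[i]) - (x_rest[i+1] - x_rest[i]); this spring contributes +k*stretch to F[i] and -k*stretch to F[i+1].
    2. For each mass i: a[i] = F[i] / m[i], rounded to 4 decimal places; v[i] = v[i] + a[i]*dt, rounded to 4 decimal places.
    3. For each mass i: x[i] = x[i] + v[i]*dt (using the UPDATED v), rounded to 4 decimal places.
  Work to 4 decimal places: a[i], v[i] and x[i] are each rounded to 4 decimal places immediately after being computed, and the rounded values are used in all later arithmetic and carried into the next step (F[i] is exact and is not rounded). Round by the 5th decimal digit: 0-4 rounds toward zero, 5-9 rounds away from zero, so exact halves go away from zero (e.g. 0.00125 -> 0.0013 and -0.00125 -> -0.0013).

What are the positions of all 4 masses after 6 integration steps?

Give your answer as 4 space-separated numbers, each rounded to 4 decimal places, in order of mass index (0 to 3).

Answer: 6.3931 10.5334 18.7820 24.2916

Derivation:
Step 0: x=[4.0000 13.0000 18.0000 25.0000] v=[0.0000 0.0000 0.0000 0.0000]
Step 1: x=[4.1875 12.7500 18.1250 24.9375] v=[0.7500 -1.0000 0.5000 -0.2500]
Step 2: x=[4.5352 12.3008 18.3399 24.8242] v=[1.3906 -1.7969 0.8594 -0.4531]
Step 3: x=[4.9932 11.7437 18.5826 24.6807] v=[1.8320 -2.2285 0.9707 -0.5742]
Step 4: x=[5.4981 11.1921 18.7790 24.5310] v=[2.0196 -2.2064 0.7855 -0.5987]
Step 5: x=[5.9839 10.7588 18.8607 24.3968] v=[1.9431 -1.7332 0.3268 -0.5367]
Step 6: x=[6.3931 10.5334 18.7820 24.2916] v=[1.6368 -0.9015 -0.3147 -0.4207]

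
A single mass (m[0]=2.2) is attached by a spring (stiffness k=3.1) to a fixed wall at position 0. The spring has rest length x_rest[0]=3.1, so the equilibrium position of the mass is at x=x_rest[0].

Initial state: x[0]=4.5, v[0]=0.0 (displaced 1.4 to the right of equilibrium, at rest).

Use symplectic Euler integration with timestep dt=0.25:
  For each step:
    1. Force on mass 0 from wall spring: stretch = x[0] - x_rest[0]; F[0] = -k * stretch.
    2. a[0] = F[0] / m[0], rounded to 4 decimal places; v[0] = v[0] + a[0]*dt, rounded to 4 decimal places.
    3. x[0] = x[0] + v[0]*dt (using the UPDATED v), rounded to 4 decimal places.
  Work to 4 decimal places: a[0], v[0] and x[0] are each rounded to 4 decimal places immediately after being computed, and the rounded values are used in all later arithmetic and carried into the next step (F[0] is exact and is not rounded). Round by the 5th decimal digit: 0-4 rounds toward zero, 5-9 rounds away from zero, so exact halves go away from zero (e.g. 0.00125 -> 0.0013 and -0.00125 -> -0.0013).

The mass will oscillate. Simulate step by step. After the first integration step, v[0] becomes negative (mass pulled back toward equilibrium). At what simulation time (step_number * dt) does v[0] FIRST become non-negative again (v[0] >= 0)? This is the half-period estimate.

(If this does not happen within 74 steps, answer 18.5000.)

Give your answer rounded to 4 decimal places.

Step 0: x=[4.5000] v=[0.0000]
Step 1: x=[4.3767] v=[-0.4932]
Step 2: x=[4.1410] v=[-0.9430]
Step 3: x=[3.8136] v=[-1.3097]
Step 4: x=[3.4233] v=[-1.5611]
Step 5: x=[3.0046] v=[-1.6750]
Step 6: x=[2.5943] v=[-1.6414]
Step 7: x=[2.2285] v=[-1.4633]
Step 8: x=[1.9394] v=[-1.1563]
Step 9: x=[1.7525] v=[-0.7475]
Step 10: x=[1.6843] v=[-0.2728]
Step 11: x=[1.7408] v=[0.2259]
First v>=0 after going negative at step 11, time=2.7500

Answer: 2.7500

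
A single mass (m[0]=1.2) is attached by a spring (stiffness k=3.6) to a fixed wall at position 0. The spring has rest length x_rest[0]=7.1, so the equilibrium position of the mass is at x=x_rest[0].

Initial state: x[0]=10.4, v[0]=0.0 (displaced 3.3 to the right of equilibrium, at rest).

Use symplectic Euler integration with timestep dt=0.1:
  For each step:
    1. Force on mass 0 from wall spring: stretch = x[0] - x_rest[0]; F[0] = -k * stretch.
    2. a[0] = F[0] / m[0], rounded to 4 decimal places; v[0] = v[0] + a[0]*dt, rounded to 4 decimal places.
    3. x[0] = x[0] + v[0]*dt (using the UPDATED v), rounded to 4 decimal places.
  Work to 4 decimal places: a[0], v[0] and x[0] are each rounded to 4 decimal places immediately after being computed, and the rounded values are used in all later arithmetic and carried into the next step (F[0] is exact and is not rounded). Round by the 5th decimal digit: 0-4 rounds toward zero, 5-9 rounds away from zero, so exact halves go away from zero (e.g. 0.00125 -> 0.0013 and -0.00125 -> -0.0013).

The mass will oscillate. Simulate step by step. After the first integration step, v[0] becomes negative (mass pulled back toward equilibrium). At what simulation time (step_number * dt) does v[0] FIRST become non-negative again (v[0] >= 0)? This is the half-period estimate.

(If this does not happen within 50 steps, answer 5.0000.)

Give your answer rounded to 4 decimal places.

Step 0: x=[10.4000] v=[0.0000]
Step 1: x=[10.3010] v=[-0.9900]
Step 2: x=[10.1060] v=[-1.9503]
Step 3: x=[9.8208] v=[-2.8521]
Step 4: x=[9.4540] v=[-3.6683]
Step 5: x=[9.0166] v=[-4.3745]
Step 6: x=[8.5217] v=[-4.9495]
Step 7: x=[7.9841] v=[-5.3760]
Step 8: x=[7.4200] v=[-5.6412]
Step 9: x=[6.8463] v=[-5.7372]
Step 10: x=[6.2802] v=[-5.6611]
Step 11: x=[5.7387] v=[-5.4152]
Step 12: x=[5.2380] v=[-5.0068]
Step 13: x=[4.7932] v=[-4.4482]
Step 14: x=[4.4176] v=[-3.7562]
Step 15: x=[4.1225] v=[-2.9515]
Step 16: x=[3.9167] v=[-2.0583]
Step 17: x=[3.8064] v=[-1.1033]
Step 18: x=[3.7949] v=[-0.1152]
Step 19: x=[3.8825] v=[0.8763]
First v>=0 after going negative at step 19, time=1.9000

Answer: 1.9000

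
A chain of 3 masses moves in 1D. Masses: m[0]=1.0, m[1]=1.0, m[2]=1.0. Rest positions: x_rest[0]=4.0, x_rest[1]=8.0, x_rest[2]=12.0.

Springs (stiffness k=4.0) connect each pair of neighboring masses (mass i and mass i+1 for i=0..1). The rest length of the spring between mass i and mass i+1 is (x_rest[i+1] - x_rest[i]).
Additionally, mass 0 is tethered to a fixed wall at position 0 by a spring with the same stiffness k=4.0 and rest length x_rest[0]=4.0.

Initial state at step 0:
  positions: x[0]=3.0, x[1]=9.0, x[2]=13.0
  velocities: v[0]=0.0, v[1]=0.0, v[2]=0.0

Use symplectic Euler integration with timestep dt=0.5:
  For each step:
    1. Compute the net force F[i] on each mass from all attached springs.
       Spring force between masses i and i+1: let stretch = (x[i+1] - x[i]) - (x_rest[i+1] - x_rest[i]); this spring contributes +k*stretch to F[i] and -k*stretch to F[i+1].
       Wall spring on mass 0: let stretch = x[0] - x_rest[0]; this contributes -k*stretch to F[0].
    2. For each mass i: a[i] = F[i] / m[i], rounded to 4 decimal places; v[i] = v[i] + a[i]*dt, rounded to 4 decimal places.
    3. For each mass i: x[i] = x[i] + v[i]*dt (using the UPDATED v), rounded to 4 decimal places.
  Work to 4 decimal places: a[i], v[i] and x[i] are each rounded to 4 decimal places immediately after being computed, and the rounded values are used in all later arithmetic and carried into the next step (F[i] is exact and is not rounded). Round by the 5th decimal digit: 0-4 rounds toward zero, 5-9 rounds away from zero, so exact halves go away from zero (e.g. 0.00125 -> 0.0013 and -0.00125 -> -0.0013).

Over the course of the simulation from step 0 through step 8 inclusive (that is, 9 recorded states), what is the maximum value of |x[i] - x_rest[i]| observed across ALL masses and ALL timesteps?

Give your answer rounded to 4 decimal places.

Answer: 2.0000

Derivation:
Step 0: x=[3.0000 9.0000 13.0000] v=[0.0000 0.0000 0.0000]
Step 1: x=[6.0000 7.0000 13.0000] v=[6.0000 -4.0000 0.0000]
Step 2: x=[4.0000 10.0000 11.0000] v=[-4.0000 6.0000 -4.0000]
Step 3: x=[4.0000 8.0000 12.0000] v=[0.0000 -4.0000 2.0000]
Step 4: x=[4.0000 6.0000 13.0000] v=[0.0000 -4.0000 2.0000]
Step 5: x=[2.0000 9.0000 11.0000] v=[-4.0000 6.0000 -4.0000]
Step 6: x=[5.0000 7.0000 11.0000] v=[6.0000 -4.0000 0.0000]
Step 7: x=[5.0000 7.0000 11.0000] v=[0.0000 0.0000 0.0000]
Step 8: x=[2.0000 9.0000 11.0000] v=[-6.0000 4.0000 0.0000]
Max displacement = 2.0000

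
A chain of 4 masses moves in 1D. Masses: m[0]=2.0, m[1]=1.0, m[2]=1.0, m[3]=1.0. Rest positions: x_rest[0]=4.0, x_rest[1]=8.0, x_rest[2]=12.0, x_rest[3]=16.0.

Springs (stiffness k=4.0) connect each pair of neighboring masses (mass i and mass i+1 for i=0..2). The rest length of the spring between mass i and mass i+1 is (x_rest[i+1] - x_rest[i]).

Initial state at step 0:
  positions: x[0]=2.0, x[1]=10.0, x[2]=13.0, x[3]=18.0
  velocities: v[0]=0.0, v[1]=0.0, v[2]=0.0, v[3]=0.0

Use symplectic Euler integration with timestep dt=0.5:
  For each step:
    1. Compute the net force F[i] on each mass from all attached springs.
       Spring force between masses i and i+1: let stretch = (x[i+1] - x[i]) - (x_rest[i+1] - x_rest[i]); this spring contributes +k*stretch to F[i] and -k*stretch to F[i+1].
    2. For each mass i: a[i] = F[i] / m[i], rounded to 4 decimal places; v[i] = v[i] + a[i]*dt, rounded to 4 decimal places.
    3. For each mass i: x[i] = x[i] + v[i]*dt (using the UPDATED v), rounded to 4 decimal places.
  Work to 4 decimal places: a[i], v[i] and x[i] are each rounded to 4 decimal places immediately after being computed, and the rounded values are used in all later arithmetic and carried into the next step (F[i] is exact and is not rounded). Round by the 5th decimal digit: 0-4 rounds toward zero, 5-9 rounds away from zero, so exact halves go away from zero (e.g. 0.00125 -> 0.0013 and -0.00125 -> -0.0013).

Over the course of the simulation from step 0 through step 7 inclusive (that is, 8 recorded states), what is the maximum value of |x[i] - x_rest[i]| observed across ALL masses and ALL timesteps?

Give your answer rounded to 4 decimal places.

Step 0: x=[2.0000 10.0000 13.0000 18.0000] v=[0.0000 0.0000 0.0000 0.0000]
Step 1: x=[4.0000 5.0000 15.0000 17.0000] v=[4.0000 -10.0000 4.0000 -2.0000]
Step 2: x=[4.5000 9.0000 9.0000 18.0000] v=[1.0000 8.0000 -12.0000 2.0000]
Step 3: x=[5.2500 8.5000 12.0000 14.0000] v=[1.5000 -1.0000 6.0000 -8.0000]
Step 4: x=[5.6250 8.2500 13.5000 12.0000] v=[0.7500 -0.5000 3.0000 -4.0000]
Step 5: x=[5.3125 10.6250 8.2500 15.5000] v=[-0.6250 4.7500 -10.5000 7.0000]
Step 6: x=[5.6563 5.3125 12.6250 15.7500] v=[0.6875 -10.6250 8.7500 0.5000]
Step 7: x=[3.8282 7.6563 12.8125 16.8750] v=[-3.6563 4.6876 0.3750 2.2500]
Max displacement = 4.0000

Answer: 4.0000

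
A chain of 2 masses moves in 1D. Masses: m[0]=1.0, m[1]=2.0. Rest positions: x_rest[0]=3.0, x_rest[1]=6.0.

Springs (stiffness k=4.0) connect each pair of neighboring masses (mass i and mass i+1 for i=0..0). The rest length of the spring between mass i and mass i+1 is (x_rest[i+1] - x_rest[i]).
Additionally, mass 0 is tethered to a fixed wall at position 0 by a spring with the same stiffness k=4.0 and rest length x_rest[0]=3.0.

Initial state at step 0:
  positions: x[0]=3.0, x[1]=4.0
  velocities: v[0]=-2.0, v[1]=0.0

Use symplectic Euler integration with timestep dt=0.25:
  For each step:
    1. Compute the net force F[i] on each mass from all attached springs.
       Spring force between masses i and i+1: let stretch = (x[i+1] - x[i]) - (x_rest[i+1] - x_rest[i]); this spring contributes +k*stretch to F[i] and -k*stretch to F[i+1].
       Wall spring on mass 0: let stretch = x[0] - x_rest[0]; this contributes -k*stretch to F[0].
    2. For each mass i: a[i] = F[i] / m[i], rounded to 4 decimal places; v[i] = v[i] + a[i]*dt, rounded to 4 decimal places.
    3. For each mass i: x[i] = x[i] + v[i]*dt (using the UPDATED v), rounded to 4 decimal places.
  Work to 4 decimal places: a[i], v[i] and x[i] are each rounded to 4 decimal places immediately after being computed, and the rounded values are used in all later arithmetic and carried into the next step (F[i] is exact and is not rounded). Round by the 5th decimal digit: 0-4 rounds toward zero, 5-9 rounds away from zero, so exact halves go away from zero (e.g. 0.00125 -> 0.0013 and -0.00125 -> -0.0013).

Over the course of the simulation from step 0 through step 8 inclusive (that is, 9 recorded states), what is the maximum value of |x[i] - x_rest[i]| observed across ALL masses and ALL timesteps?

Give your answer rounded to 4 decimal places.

Answer: 2.2578

Derivation:
Step 0: x=[3.0000 4.0000] v=[-2.0000 0.0000]
Step 1: x=[2.0000 4.2500] v=[-4.0000 1.0000]
Step 2: x=[1.0625 4.5938] v=[-3.7500 1.3750]
Step 3: x=[0.7422 4.8712] v=[-1.2812 1.1094]
Step 4: x=[1.2686 5.0074] v=[2.1056 0.5449]
Step 5: x=[2.4126 5.0513] v=[4.5758 0.1755]
Step 6: x=[3.6131 5.1404] v=[4.8019 0.3562]
Step 7: x=[4.2921 5.4136] v=[2.7161 1.0926]
Step 8: x=[4.1785 5.9216] v=[-0.4545 2.0319]
Max displacement = 2.2578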